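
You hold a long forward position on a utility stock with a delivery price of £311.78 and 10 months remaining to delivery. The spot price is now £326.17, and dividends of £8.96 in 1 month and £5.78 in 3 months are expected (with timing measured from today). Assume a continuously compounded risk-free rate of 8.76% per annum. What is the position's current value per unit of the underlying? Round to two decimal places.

£21.79

PV(remaining dividends) I = 8.96·e^(−0.0876·1/12) + 5.78·e^(−0.0876·3/12) = 14.5496
Current forward F = (S − I)·e^(rT) = (326.17 − 14.5496)·e^(0.0876·10/12) = 311.6204 × 1.075731 = 335.2197
Value (long) = (F − K)·e^(−rT) = (335.2197 − 311.78) × 0.929601 = 21.7896
Value = £21.79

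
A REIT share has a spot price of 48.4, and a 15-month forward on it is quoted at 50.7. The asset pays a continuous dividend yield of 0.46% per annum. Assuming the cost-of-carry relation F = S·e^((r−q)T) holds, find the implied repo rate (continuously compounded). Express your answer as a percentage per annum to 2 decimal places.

4.17%

From F = S·e^((r−q)T): (r − q) = ln(F/S)/T
ln(50.7/48.4) = ln(1.047521) = 0.046426
(r − q) = 0.046426 / (15/12) = 0.037141
r = ln(F/S)/T + q = 0.037141 + 0.0046 = 0.041741
r = 4.17%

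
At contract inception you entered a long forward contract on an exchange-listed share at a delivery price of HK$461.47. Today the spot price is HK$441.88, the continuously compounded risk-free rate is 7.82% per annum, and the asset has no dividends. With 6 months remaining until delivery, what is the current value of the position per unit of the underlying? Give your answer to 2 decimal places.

Current fair forward for the remaining 6 months: F = S·e^(r·T), r = 0.0782
F = 441.88 · e^(0.0782 × 6/12) = 441.88 × 1.039874 = 459.4995
Value of long forward = (F − K)·e^(−rT) = (459.4995 − 461.47) · e^(−0.0782·6/12)
= -1.9705 × 0.961655 = -1.89

-HK$1.89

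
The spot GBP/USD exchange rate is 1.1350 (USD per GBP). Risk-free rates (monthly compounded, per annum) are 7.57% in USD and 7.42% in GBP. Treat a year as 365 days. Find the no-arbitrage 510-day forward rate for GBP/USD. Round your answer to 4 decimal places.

1.1374

By covered interest parity, F = S · (1+r_USD/12)^(12T) / (1+r_GBP/12)^(12T)
= 1.1350 × 1.111200 / 1.108888 = 1.1350 × 1.002085
F = 1.1374 USD per GBP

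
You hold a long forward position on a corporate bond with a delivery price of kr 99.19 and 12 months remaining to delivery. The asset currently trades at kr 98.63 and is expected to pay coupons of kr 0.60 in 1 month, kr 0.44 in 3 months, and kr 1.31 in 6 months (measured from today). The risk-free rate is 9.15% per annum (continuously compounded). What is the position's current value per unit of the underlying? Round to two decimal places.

kr 5.84

PV(remaining coupons) I = 0.60·e^(−0.0915·1/12) + 0.44·e^(−0.0915·3/12) + 1.31·e^(−0.0915·6/12) = 2.2769
Current forward F = (S − I)·e^(rT) = (98.63 − 2.2769)·e^(0.0915·12/12) = 96.3531 × 1.095817 = 105.5854
Value (long) = (F − K)·e^(−rT) = (105.5854 − 99.19) × 0.912561 = 5.8362
Value = kr 5.84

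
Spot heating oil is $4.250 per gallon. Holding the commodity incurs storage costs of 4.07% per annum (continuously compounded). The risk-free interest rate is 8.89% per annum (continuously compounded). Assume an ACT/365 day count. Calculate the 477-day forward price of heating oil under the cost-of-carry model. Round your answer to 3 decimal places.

Net carry = r + u − y = 0.0889 + 0.0407 − 0.0000 = 0.1296
F = S·e^((r+u−y)T) = 4.250 · e^(0.1296 × 477/365) = 4.250 · e^0.169368
= 4.250 × 1.184556 = $5.034 per gallon

$5.034 per gallon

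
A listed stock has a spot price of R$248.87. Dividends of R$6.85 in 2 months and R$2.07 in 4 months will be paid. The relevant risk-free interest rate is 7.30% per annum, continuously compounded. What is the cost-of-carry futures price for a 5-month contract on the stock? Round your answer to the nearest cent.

PV(dividends) I = 6.85·e^(−0.0730·2/12) + 2.07·e^(−0.0730·4/12)
I = 6.7672 + 2.0202 = 8.7874
F = (S − I)·e^(rT) = (248.87 − 8.7874) · e^(0.0730·5/12)
= 240.0826 · e^0.030417 = 240.0826 × 1.030884 = R$247.50

R$247.50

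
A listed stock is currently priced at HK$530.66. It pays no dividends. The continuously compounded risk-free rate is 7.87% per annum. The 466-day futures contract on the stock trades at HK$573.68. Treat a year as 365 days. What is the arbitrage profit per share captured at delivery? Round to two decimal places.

HK$13.07 per share

Fair futures: F* = S·e^(carry·T), with carry = r = 0.0787
F* = 530.66 · e^(0.0787 × 466/365) = 530.66 · e^0.100477 = 530.66 × 1.105698 = HK$586.7497
Market HK$573.68 < fair HK$586.7497: forward underpriced → reverse cash-and-carry (short spot, go long the forward).
At maturity, profit = |F_mkt − F*| = |573.68 − 586.7497| = HK$13.07 per share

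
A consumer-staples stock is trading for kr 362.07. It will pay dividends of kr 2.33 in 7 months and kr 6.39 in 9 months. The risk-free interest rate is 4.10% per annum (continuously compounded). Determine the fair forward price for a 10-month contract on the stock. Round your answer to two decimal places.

PV(dividends) I = 2.33·e^(−0.0410·7/12) + 6.39·e^(−0.0410·9/12)
I = 2.2749 + 6.1965 = 8.4714
F = (S − I)·e^(rT) = (362.07 − 8.4714) · e^(0.0410·10/12)
= 353.5986 · e^0.034167 = 353.5986 × 1.034757 = kr 365.89

kr 365.89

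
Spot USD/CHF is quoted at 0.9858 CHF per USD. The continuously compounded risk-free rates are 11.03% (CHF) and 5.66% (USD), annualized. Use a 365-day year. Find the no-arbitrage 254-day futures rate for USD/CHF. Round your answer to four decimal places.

F = S·e^((r_CHF − r_USD)T) = 0.9858 · e^((0.1103 − 0.0566) × 254/365)
= 0.9858 · e^0.037369 = 0.9858 × 1.038076
F = 1.0233 CHF per USD

1.0233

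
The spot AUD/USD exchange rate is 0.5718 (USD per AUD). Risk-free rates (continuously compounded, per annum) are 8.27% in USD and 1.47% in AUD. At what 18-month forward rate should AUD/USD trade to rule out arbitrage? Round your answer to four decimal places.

0.6332

F = S·e^((r_USD − r_AUD)T) = 0.5718 · e^((0.0827 − 0.0147) × 18/12)
= 0.5718 · e^0.102000 = 0.5718 × 1.107383
F = 0.6332 USD per AUD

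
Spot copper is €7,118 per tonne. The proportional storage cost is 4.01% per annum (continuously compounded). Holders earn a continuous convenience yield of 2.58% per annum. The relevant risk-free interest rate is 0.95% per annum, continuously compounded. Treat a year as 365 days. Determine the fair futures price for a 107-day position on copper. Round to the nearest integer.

€7,168 per tonne

Net carry = r + u − y = 0.0095 + 0.0401 − 0.0258 = 0.0238
F = S·e^((r+u−y)T) = 7118 · e^(0.0238 × 107/365) = 7118 · e^0.006977
= 7118 × 1.007001 = €7,168 per tonne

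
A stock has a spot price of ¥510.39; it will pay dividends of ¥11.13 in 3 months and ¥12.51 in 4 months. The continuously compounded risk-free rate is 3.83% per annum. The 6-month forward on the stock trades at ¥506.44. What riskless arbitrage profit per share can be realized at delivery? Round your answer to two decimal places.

PV(dividends) I = 11.13·e^(−0.0383·3/12) + 12.51·e^(−0.0383·4/12) = 23.3752
Fair forward F* = (S − I)·e^(rT) = (510.39 − 23.3752)·e^0.019150 = 487.0148 × 1.019335 = 496.4312
Market ¥506.44 > fair 496.4312: forward overpriced → cash-and-carry (borrow at r, buy the stock and collect the dividends, short the forward).
Profit at T = |F_mkt − F*| = |506.44 − 496.4312| = ¥10.01 per share

¥10.01 per share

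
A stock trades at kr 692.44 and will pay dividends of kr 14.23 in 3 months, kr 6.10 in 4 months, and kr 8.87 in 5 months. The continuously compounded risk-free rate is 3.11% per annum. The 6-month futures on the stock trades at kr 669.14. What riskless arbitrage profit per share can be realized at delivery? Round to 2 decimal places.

kr 4.79 per share

PV(dividends) I = 14.23·e^(−0.0311·3/12) + 6.10·e^(−0.0311·4/12) + 8.87·e^(−0.0311·5/12) = 28.9127
Fair futures F* = (S − I)·e^(rT) = (692.44 − 28.9127)·e^0.015550 = 663.5273 × 1.015672 = 673.9261
Market kr 669.14 < fair 673.9261: forward underpriced → reverse cash-and-carry (short the stock, invest proceeds at r, pay the dividends, go long the forward).
Profit at T = |F_mkt − F*| = |669.14 − 673.9261| = kr 4.79 per share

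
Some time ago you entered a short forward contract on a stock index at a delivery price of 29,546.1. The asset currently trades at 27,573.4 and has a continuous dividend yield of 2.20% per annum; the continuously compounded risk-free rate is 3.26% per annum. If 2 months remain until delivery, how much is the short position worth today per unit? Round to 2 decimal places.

Current fair forward for the remaining 2 months: F = S·e^((r − q)·T), (r − q) = 0.0326 − 0.0220 = 0.0106
F = 27573.4 · e^(0.0106 × 2/12) = 27573.4 × 1.00176823 = 27622.1561
Value of long forward = (F − K)·e^(−rT) = (27622.1561 − 29546.1) · e^(−0.0326·2/12)
= -1923.9439 × 0.99458140 = -1913.52
Short position value = −(long value) = 1913.52

1913.52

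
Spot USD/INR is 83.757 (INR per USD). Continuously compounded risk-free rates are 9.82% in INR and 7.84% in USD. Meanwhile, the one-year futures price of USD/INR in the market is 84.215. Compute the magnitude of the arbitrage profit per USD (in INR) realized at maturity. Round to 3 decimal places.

1.217 per USD (in INR)

Fair futures: F* = S·e^(carry·T), with carry = (r_INR − r_USD) = 0.0982 − 0.0784 = 0.0198
F* = 83.757 · e^(0.0198 × 12/12) = 83.757 · e^0.019800 = 83.757 × 1.019997 = 85.4319
Market 84.215 < fair 85.4319: forward underpriced → reverse cash-and-carry (short spot, go long the forward).
At maturity, profit = |F_mkt − F*| = |84.215 − 85.4319| = 1.217 per USD (in INR)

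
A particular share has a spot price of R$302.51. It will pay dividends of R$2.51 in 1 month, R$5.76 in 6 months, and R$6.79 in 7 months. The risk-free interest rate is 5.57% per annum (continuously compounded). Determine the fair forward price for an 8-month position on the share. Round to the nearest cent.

R$298.73

PV(dividends) I = 2.51·e^(−0.0557·1/12) + 5.76·e^(−0.0557·6/12) + 6.79·e^(−0.0557·7/12)
I = 2.4984 + 5.6018 + 6.5729 = 14.6731
F = (S − I)·e^(rT) = (302.51 − 14.6731) · e^(0.0557·8/12)
= 287.8369 · e^0.037133 = 287.8369 × 1.037831 = R$298.73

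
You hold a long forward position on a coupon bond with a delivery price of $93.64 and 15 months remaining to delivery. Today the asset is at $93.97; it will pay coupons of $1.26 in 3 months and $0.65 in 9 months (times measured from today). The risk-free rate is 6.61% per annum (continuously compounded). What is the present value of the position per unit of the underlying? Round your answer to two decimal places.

PV(remaining coupons) I = 1.26·e^(−0.0661·3/12) + 0.65·e^(−0.0661·9/12) = 1.8579
Current forward F = (S − I)·e^(rT) = (93.97 − 1.8579)·e^(0.0661·15/12) = 92.1121 × 1.086134 = 100.0461
Value (long) = (F − K)·e^(−rT) = (100.0461 − 93.64) × 0.920696 = 5.8981
Value = $5.90

$5.90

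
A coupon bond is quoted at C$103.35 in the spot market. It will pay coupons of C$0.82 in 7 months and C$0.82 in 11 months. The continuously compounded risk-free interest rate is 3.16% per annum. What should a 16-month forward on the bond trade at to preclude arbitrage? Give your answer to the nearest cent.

C$106.13

PV(coupons) I = 0.82·e^(−0.0316·7/12) + 0.82·e^(−0.0316·11/12)
I = 0.8050 + 0.7966 = 1.6016
F = (S − I)·e^(rT) = (103.35 − 1.6016) · e^(0.0316·16/12)
= 101.7484 · e^0.042133 = 101.7484 × 1.043033 = C$106.13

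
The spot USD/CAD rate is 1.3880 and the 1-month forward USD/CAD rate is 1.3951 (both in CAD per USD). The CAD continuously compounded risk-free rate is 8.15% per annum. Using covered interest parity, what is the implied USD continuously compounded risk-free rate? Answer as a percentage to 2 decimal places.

F = S·e^((r_CAD − r_USD)T) ⇒ r_USD = r_CAD − ln(F/S)/T
ln(1.3951/1.3880) = 0.005102; /(1/12) = 0.061224
r_USD = 0.0815 − 0.061224 = 0.020276
r_USD = 2.03%

2.03%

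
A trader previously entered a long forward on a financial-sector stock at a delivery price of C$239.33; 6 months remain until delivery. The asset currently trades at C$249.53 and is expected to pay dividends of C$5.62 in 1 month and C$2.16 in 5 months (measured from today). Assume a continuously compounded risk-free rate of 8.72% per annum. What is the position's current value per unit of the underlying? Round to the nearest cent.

C$12.75

PV(remaining dividends) I = 5.62·e^(−0.0872·1/12) + 2.16·e^(−0.0872·5/12) = 7.6622
Current forward F = (S − I)·e^(rT) = (249.53 − 7.6622)·e^(0.0872·6/12) = 241.8678 × 1.044564 = 252.6464
Value (long) = (F − K)·e^(−rT) = (252.6464 − 239.33) × 0.957337 = 12.7483
Value = C$12.75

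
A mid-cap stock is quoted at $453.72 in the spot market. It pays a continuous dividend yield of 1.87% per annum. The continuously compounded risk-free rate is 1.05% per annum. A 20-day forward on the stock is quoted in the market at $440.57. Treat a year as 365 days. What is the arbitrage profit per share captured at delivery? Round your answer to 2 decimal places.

$12.95 per share

Fair forward: F* = S·e^(carry·T), with carry = (r − q) = 0.0105 − 0.0187 = -0.0082
F* = 453.72 · e^(-0.0082 × 20/365) = 453.72 · e^-0.000449 = 453.72 × 0.999551 = $453.5163
Market $440.57 < fair $453.5163: forward underpriced → reverse cash-and-carry (short spot, go long the forward).
At maturity, profit = |F_mkt − F*| = |440.57 − 453.5163| = $12.95 per share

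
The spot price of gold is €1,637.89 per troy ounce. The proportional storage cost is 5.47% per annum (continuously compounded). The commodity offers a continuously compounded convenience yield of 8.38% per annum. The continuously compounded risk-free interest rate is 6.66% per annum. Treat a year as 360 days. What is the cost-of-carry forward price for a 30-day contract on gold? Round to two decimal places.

€1,643.02 per troy ounce

Net carry = r + u − y = 0.0666 + 0.0547 − 0.0838 = 0.0375
F = S·e^((r+u−y)T) = 1637.89 · e^(0.0375 × 30/360) = 1637.89 · e^0.00312500
= 1637.89 × 1.00312989 = €1,643.02 per troy ounce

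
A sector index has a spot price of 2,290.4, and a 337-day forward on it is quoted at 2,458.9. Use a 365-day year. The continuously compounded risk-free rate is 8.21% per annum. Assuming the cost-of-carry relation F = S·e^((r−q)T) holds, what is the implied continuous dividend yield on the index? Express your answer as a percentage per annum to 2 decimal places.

0.52%

From F = S·e^((r−q)T): (r − q) = ln(F/S)/T
ln(2458.9/2290.4) = ln(1.073568) = 0.070988
(r − q) = 0.070988 / (337/365) = 0.076886
q = r − ln(F/S)/T = 0.0821 − 0.076886 = 0.005214
q = 0.52%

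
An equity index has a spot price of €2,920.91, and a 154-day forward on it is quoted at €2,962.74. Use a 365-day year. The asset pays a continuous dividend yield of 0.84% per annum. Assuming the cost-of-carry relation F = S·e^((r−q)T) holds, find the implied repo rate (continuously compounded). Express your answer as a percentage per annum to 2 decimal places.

From F = S·e^((r−q)T): (r − q) = ln(F/S)/T
ln(2962.74/2920.91) = ln(1.014321) = 0.014219
(r − q) = 0.014219 / (154/365) = 0.033701
r = ln(F/S)/T + q = 0.033701 + 0.0084 = 0.042101
r = 4.21%

4.21%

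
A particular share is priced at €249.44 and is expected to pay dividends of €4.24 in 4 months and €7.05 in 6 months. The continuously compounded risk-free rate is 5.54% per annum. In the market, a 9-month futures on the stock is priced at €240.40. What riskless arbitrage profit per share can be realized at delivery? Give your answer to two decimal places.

€8.14 per share

PV(dividends) I = 4.24·e^(−0.0554·4/12) + 7.05·e^(−0.0554·6/12) = 11.0198
Fair futures F* = (S − I)·e^(rT) = (249.44 − 11.0198)·e^0.041550 = 238.4202 × 1.042425 = 248.5352
Market €240.40 < fair 248.5352: forward underpriced → reverse cash-and-carry (short the stock, invest proceeds at r, pay the dividends, go long the forward).
Profit at T = |F_mkt − F*| = |240.40 − 248.5352| = €8.14 per share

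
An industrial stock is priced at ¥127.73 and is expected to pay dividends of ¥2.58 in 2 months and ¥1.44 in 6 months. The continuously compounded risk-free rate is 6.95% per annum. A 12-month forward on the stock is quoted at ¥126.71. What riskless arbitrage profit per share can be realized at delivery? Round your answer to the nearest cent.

PV(dividends) I = 2.58·e^(−0.0695·2/12) + 1.44·e^(−0.0695·6/12) = 3.9411
Fair forward F* = (S − I)·e^(rT) = (127.73 − 3.9411)·e^0.069500 = 123.7889 × 1.071972 = 132.6982
Market ¥126.71 < fair 132.6982: forward underpriced → reverse cash-and-carry (short the stock, invest proceeds at r, pay the dividends, go long the forward).
Profit at T = |F_mkt − F*| = |126.71 − 132.6982| = ¥5.99 per share

¥5.99 per share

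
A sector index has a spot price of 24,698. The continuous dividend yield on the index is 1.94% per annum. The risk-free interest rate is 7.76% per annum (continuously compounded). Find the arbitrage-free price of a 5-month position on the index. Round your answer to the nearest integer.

F = S·e^((r − q)T) = 24698 · e^((0.0776 − 0.0194) × 5/12)
= 24698 · e^0.024250 = 24698 × 1.024546
F = 25,304

25,304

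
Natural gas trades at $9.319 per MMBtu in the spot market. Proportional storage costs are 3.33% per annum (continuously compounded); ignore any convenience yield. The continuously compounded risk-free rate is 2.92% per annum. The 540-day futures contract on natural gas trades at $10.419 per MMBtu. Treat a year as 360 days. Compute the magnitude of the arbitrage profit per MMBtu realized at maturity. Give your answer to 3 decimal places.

Fair futures: F* = S·e^(carry·T), with carry = (r + u) = 0.0292 + 0.0333 = 0.0625
F* = 9.319 · e^(0.0625 × 540/360) = 9.319 · e^0.093750 = 9.319 × 1.098285 = $10.2349
Market $10.419 > fair $10.2349: forward overpriced → cash-and-carry (buy spot, short the forward).
At maturity, profit = |F_mkt − F*| = |10.419 − 10.2349| = $0.184 per MMBtu

$0.184 per MMBtu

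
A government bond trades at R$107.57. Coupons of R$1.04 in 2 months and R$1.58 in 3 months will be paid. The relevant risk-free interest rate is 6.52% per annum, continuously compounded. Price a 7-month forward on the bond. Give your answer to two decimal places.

PV(coupons) I = 1.04·e^(−0.0652·2/12) + 1.58·e^(−0.0652·3/12)
I = 1.0288 + 1.5545 = 2.5833
F = (S − I)·e^(rT) = (107.57 − 2.5833) · e^(0.0652·7/12)
= 104.9867 · e^0.038033 = 104.9867 × 1.038766 = R$109.06

R$109.06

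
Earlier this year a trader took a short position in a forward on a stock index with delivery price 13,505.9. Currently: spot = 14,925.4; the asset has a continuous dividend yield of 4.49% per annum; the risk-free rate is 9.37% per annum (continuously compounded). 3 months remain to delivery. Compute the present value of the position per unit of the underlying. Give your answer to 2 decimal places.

-1565.60

Current fair forward for the remaining 3 months: F = S·e^((r − q)·T), (r − q) = 0.0937 − 0.0449 = 0.0488
F = 14925.4 · e^(0.0488 × 3/12) = 14925.4 × 1.01227472 = 15108.6051
Value of long forward = (F − K)·e^(−rT) = (15108.6051 − 13505.9) · e^(−0.0937·3/12)
= 1602.7051 × 0.97684724 = 1565.60
Short position value = −(long value) = -1565.60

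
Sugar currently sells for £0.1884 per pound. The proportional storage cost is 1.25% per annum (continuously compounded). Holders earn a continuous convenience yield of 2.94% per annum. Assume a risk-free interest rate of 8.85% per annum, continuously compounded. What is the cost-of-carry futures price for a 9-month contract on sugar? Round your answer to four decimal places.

£0.1988 per pound

Net carry = r + u − y = 0.0885 + 0.0125 − 0.0294 = 0.0716
F = S·e^((r+u−y)T) = 0.1884 · e^(0.0716 × 9/12) = 0.1884 · e^0.053700
= 0.1884 × 1.055168 = £0.1988 per pound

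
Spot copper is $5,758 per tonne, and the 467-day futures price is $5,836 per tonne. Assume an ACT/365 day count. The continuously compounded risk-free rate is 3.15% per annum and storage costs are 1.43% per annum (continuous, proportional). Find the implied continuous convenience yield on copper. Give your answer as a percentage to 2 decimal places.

F = S·e^((r+u−y)T) ⇒ (r+u−y) = ln(F/S)/T
ln(5836/5758) = 0.013455; /T ⇒ 0.010516
y = r + u − ln(F/S)/T = 0.0315 + 0.0143 − 0.010516 = 0.035284
y = 3.53%

3.53%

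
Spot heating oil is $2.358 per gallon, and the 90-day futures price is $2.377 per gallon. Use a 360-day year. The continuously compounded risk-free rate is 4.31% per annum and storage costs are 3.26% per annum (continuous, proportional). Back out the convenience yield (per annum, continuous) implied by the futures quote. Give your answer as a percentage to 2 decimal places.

F = S·e^((r+u−y)T) ⇒ (r+u−y) = ln(F/S)/T
ln(2.377/2.358) = 0.008025; /T ⇒ 0.032100
y = r + u − ln(F/S)/T = 0.0431 + 0.0326 − 0.032100 = 0.043600
y = 4.36%

4.36%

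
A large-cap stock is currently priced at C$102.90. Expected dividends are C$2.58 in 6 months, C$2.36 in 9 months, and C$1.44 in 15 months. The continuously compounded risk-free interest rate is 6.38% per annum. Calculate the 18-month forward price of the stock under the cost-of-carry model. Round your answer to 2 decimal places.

PV(dividends) I = 2.58·e^(−0.0638·6/12) + 2.36·e^(−0.0638·9/12) + 1.44·e^(−0.0638·15/12)
I = 2.4990 + 2.2497 + 1.3296 = 6.0783
F = (S − I)·e^(rT) = (102.90 − 6.0783) · e^(0.0638·18/12)
= 96.8217 · e^0.095700 = 96.8217 × 1.100429 = C$106.55

C$106.55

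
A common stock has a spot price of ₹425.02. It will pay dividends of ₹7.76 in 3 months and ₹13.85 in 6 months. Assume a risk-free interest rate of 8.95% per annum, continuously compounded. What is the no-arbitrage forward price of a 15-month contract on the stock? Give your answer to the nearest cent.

PV(dividends) I = 7.76·e^(−0.0895·3/12) + 13.85·e^(−0.0895·6/12)
I = 7.5883 + 13.2439 = 20.8322
F = (S − I)·e^(rT) = (425.02 − 20.8322) · e^(0.0895·15/12)
= 404.1878 · e^0.111875 = 404.1878 × 1.118373 = ₹452.03

₹452.03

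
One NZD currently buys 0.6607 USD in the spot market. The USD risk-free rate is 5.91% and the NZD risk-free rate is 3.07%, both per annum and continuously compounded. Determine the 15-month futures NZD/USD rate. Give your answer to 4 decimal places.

F = S·e^((r_USD − r_NZD)T) = 0.6607 · e^((0.0591 − 0.0307) × 15/12)
= 0.6607 · e^0.035500 = 0.6607 × 1.036138
F = 0.6846 USD per NZD

0.6846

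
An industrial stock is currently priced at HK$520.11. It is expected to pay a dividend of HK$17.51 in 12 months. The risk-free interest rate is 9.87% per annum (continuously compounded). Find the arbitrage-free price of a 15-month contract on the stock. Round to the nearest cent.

PV(dividends) I = 17.51·e^(−0.0987·12/12)
I = 15.8643
F = (S − I)·e^(rT) = (520.11 − 15.8643) · e^(0.0987·15/12)
= 504.2457 · e^0.123375 = 504.2457 × 1.131309 = HK$570.46

HK$570.46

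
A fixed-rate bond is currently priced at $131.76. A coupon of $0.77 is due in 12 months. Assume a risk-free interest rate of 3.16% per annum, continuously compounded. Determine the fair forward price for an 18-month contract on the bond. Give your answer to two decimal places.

$137.37

PV(coupons) I = 0.77·e^(−0.0316·12/12)
I = 0.7460
F = (S − I)·e^(rT) = (131.76 − 0.7460) · e^(0.0316·18/12)
= 131.0140 · e^0.047400 = 131.0140 × 1.048541 = $137.37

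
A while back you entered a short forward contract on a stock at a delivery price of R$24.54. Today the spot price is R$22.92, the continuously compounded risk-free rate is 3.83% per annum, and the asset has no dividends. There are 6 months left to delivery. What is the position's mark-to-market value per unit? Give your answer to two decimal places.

R$1.15

Current fair forward for the remaining 6 months: F = S·e^(r·T), r = 0.0383
F = 22.92 · e^(0.0383 × 6/12) = 22.92 × 1.019335 = 23.3632
Value of long forward = (F − K)·e^(−rT) = (23.3632 − 24.54) · e^(−0.0383·6/12)
= -1.1768 × 0.981032 = -1.15
Short position value = −(long value) = R$1.15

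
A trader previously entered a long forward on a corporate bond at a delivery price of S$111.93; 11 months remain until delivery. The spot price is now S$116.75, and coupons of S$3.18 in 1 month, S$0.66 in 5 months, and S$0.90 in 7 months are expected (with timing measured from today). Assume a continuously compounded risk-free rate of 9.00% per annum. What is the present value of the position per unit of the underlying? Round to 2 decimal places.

PV(remaining coupons) I = 3.18·e^(−0.0900·1/12) + 0.66·e^(−0.0900·5/12) + 0.90·e^(−0.0900·7/12) = 4.6459
Current forward F = (S − I)·e^(rT) = (116.75 − 4.6459)·e^(0.0900·11/12) = 112.1041 × 1.085999 = 121.7449
Value (long) = (F − K)·e^(−rT) = (121.7449 − 111.93) × 0.920811 = 9.0377
Value = S$9.04

S$9.04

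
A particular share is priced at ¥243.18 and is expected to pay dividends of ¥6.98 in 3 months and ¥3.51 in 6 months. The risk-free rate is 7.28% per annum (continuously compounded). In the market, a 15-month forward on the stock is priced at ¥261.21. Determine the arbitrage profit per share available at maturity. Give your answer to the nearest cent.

PV(dividends) I = 6.98·e^(−0.0728·3/12) + 3.51·e^(−0.0728·6/12) = 10.2386
Fair forward F* = (S − I)·e^(rT) = (243.18 − 10.2386)·e^0.091000 = 232.9414 × 1.095269 = 255.1335
Market ¥261.21 > fair 255.1335: forward overpriced → cash-and-carry (borrow at r, buy the stock and collect the dividends, short the forward).
Profit at T = |F_mkt − F*| = |261.21 − 255.1335| = ¥6.08 per share

¥6.08 per share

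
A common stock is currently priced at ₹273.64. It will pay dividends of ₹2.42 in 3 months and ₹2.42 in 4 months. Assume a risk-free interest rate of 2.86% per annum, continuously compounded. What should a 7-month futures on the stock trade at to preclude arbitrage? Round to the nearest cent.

PV(dividends) I = 2.42·e^(−0.0286·3/12) + 2.42·e^(−0.0286·4/12)
I = 2.4028 + 2.3970 = 4.7998
F = (S − I)·e^(rT) = (273.64 − 4.7998) · e^(0.0286·7/12)
= 268.8402 · e^0.016683 = 268.8402 × 1.016823 = ₹273.36

₹273.36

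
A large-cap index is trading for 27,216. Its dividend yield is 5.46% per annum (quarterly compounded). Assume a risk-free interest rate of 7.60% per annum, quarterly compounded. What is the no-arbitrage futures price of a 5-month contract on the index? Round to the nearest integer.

27,456

F = S · (1+r/4)^(4T) / (1+q/4)^(4T)
= 27216 × 1.031867 / 1.022853 = 27216 × 1.008813
F = 27,456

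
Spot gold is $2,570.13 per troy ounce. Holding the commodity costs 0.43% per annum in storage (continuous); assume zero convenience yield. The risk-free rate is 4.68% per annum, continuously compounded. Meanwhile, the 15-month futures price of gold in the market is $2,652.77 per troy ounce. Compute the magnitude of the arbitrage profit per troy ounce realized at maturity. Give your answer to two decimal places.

Fair futures: F* = S·e^(carry·T), with carry = (r + u) = 0.0468 + 0.0043 = 0.0511
F* = 2570.13 · e^(0.0511 × 15/12) = 2570.13 · e^0.06387500 = 2570.13 × 1.06595915 = $2739.6536
Market $2652.77 < fair $2739.6536: forward underpriced → reverse cash-and-carry (short spot, go long the forward).
At maturity, profit = |F_mkt − F*| = |2652.77 − 2739.6536| = $86.88 per troy ounce

$86.88 per troy ounce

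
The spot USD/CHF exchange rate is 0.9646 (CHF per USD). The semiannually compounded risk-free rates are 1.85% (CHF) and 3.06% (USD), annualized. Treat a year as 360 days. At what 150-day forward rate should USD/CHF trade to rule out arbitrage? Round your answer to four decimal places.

By covered interest parity, F = S · (1+r_CHF/2)^(2T) / (1+r_USD/2)^(2T)
= 0.9646 × 1.007702 / 1.012734 = 0.9646 × 0.995031
F = 0.9598 CHF per USD

0.9598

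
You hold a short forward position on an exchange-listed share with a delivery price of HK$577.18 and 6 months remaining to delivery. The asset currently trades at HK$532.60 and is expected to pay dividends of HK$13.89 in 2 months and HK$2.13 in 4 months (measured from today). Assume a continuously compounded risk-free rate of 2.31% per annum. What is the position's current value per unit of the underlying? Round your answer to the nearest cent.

PV(remaining dividends) I = 13.89·e^(−0.0231·2/12) + 2.13·e^(−0.0231·4/12) = 15.9503
Current forward F = (S − I)·e^(rT) = (532.60 − 15.9503)·e^(0.0231·6/12) = 516.6497 × 1.011617 = 522.6516
Value (long) = (F − K)·e^(−rT) = (522.6516 − 577.18) × 0.988516 = -53.9022
Short position value = −(long value) = HK$53.90

HK$53.90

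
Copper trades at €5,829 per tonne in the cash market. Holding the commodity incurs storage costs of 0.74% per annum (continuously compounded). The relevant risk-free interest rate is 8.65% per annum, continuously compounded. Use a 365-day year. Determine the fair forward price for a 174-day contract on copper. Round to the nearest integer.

Net carry = r + u − y = 0.0865 + 0.0074 − 0.0000 = 0.0939
F = S·e^((r+u−y)T) = 5829 · e^(0.0939 × 174/365) = 5829 · e^0.044763
= 5829 × 1.045780 = €6,096 per tonne

€6,096 per tonne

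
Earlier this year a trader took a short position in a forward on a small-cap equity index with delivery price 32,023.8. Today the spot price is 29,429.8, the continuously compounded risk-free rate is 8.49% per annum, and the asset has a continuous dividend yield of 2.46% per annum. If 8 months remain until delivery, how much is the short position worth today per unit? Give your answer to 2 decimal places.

Current fair forward for the remaining 8 months: F = S·e^((r − q)·T), (r − q) = 0.0849 − 0.0246 = 0.0603
F = 29429.8 · e^(0.0603 × 8/12) = 29429.8 × 1.04101896 = 30636.9798
Value of long forward = (F − K)·e^(−rT) = (30636.9798 − 32023.8) · e^(−0.0849·8/12)
= -1386.8202 × 0.94497198 = -1310.51
Short position value = −(long value) = 1310.51

1310.51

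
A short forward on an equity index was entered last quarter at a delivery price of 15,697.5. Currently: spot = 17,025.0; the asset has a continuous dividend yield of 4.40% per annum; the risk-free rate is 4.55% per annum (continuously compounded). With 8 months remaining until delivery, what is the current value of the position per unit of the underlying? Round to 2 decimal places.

Current fair forward for the remaining 8 months: F = S·e^((r − q)·T), (r − q) = 0.0455 − 0.0440 = 0.0015
F = 17025.0 · e^(0.0015 × 8/12) = 17025.0 × 1.00100050 = 17042.0335
Value of long forward = (F − K)·e^(−rT) = (17042.0335 − 15697.5) · e^(−0.0455·8/12)
= 1344.5335 × 0.97012211 = 1304.36
Short position value = −(long value) = -1304.36

-1304.36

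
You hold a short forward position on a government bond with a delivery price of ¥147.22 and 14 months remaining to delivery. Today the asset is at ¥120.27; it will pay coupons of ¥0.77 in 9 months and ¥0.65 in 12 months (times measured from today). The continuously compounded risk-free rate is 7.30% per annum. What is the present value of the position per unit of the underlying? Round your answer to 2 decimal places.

¥16.26

PV(remaining coupons) I = 0.77·e^(−0.0730·9/12) + 0.65·e^(−0.0730·12/12) = 1.3332
Current forward F = (S − I)·e^(rT) = (120.27 − 1.3332)·e^(0.0730·14/12) = 118.9368 × 1.088899 = 129.5102
Value (long) = (F − K)·e^(−rT) = (129.5102 − 147.22) × 0.918359 = -16.2640
Short position value = −(long value) = ¥16.26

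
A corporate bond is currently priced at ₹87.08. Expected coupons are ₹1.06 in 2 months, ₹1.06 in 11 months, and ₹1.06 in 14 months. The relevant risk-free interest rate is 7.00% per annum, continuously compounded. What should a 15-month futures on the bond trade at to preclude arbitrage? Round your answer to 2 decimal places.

₹91.75

PV(coupons) I = 1.06·e^(−0.0700·2/12) + 1.06·e^(−0.0700·11/12) + 1.06·e^(−0.0700·14/12)
I = 1.0477 + 0.9941 + 0.9769 = 3.0187
F = (S − I)·e^(rT) = (87.08 − 3.0187) · e^(0.0700·15/12)
= 84.0613 · e^0.087500 = 84.0613 × 1.091442 = ₹91.75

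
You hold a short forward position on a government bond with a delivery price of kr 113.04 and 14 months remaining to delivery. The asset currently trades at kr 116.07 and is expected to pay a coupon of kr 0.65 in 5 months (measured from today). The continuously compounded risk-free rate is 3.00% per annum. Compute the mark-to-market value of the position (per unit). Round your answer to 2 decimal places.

-kr 6.28

PV(remaining coupons) I = 0.65·e^(−0.0300·5/12) = 0.6419
Current forward F = (S − I)·e^(rT) = (116.07 − 0.6419)·e^(0.0300·14/12) = 115.4281 × 1.035620 = 119.5396
Value (long) = (F − K)·e^(−rT) = (119.5396 − 113.04) × 0.965605 = 6.2760
Short position value = −(long value) = -kr 6.28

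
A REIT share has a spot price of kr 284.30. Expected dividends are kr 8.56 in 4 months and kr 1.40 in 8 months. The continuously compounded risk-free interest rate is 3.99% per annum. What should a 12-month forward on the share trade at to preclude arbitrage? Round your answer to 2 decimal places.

PV(dividends) I = 8.56·e^(−0.0399·4/12) + 1.40·e^(−0.0399·8/12)
I = 8.4469 + 1.3633 = 9.8102
F = (S − I)·e^(rT) = (284.30 − 9.8102) · e^(0.0399·12/12)
= 274.4898 · e^0.039900 = 274.4898 × 1.040707 = kr 285.66

kr 285.66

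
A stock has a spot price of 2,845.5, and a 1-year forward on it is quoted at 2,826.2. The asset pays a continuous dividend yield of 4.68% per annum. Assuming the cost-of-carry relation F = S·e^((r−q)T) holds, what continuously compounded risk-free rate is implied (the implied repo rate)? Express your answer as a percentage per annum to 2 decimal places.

4.00%

From F = S·e^((r−q)T): (r − q) = ln(F/S)/T
ln(2826.2/2845.5) = ln(0.993217) = -0.006806
(r − q) = -0.006806 / (1) = -0.006806
r = ln(F/S)/T + q = -0.006806 + 0.0468 = 0.039994
r = 4.00%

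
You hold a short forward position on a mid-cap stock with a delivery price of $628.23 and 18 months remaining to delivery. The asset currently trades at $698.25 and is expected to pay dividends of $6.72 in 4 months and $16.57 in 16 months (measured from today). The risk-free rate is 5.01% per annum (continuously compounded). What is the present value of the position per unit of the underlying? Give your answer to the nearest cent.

-$93.39

PV(remaining dividends) I = 6.72·e^(−0.0501·4/12) + 16.57·e^(−0.0501·16/12) = 22.1080
Current forward F = (S − I)·e^(rT) = (698.25 − 22.1080)·e^(0.0501·18/12) = 676.1420 × 1.078046 = 728.9122
Value (long) = (F − K)·e^(−rT) = (728.9122 − 628.23) × 0.927604 = 93.3932
Short position value = −(long value) = -$93.39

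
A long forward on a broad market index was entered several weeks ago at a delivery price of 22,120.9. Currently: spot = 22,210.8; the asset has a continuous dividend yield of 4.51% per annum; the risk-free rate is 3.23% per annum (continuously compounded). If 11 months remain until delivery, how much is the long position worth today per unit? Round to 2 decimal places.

Current fair forward for the remaining 11 months: F = S·e^((r − q)·T), (r − q) = 0.0323 − 0.0451 = -0.0128
F = 22210.8 · e^(-0.0128 × 11/12) = 22210.8 × 0.98833523 = 21951.7161
Value of long forward = (F − K)·e^(−rT) = (21951.7161 − 22120.9) · e^(−0.0323·11/12)
= -169.1839 × 0.97082570 = -164.25

-164.25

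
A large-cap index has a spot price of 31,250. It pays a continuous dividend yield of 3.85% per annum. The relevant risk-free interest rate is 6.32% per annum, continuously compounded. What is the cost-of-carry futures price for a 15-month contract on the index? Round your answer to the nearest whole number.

F = S·e^((r − q)T) = 31250 · e^((0.0632 − 0.0385) × 15/12)
= 31250 · e^0.030875 = 31250 × 1.031357
F = 32,230

32,230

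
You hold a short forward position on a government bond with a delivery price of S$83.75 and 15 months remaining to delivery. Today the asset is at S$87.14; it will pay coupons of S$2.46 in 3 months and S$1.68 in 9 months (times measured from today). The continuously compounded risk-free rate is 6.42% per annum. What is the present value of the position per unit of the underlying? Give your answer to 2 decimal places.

PV(remaining coupons) I = 2.46·e^(−0.0642·3/12) + 1.68·e^(−0.0642·9/12) = 4.0219
Current forward F = (S − I)·e^(rT) = (87.14 − 4.0219)·e^(0.0642·15/12) = 83.1181 × 1.083558 = 90.0633
Value (long) = (F − K)·e^(−rT) = (90.0633 − 83.75) × 0.922886 = 5.8265
Short position value = −(long value) = -S$5.83

-S$5.83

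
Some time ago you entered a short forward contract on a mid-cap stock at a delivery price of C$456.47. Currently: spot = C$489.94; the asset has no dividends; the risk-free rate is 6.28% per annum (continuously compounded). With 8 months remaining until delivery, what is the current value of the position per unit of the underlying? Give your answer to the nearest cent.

Current fair forward for the remaining 8 months: F = S·e^(r·T), r = 0.0628
F = 489.94 · e^(0.0628 × 8/12) = 489.94 × 1.042755 = 510.8874
Value of long forward = (F − K)·e^(−rT) = (510.8874 − 456.47) · e^(−0.0628·8/12)
= 54.4174 × 0.958998 = 52.19
Short position value = −(long value) = -C$52.19

-C$52.19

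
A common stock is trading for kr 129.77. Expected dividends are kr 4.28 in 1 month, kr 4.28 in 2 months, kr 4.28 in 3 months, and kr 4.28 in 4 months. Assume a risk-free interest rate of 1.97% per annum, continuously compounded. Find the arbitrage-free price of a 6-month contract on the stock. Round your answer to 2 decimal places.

PV(dividends) I = 4.28·e^(−0.0197·1/12) + 4.28·e^(−0.0197·2/12) + 4.28·e^(−0.0197·3/12) + 4.28·e^(−0.0197·4/12)
I = 4.2730 + 4.2660 + 4.2590 + 4.2520 = 17.0500
F = (S − I)·e^(rT) = (129.77 − 17.0500) · e^(0.0197·6/12)
= 112.7200 · e^0.009850 = 112.7200 × 1.009899 = kr 113.84

kr 113.84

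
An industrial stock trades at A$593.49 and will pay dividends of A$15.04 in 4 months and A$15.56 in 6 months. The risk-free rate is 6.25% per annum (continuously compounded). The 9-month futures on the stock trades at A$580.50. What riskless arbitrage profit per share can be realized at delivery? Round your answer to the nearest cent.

PV(dividends) I = 15.04·e^(−0.0625·4/12) + 15.56·e^(−0.0625·6/12) = 29.8112
Fair futures F* = (S − I)·e^(rT) = (593.49 − 29.8112)·e^0.046875 = 563.6788 × 1.047991 = 590.7303
Market A$580.50 < fair 590.7303: forward underpriced → reverse cash-and-carry (short the stock, invest proceeds at r, pay the dividends, go long the forward).
Profit at T = |F_mkt − F*| = |580.50 − 590.7303| = A$10.23 per share

A$10.23 per share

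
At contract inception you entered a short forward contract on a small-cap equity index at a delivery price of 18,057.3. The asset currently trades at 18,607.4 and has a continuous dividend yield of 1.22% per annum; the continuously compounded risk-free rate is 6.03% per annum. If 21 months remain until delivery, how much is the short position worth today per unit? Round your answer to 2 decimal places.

-1965.45

Current fair forward for the remaining 21 months: F = S·e^((r − q)·T), (r − q) = 0.0603 − 0.0122 = 0.0481
F = 18607.4 · e^(0.0481 × 21/12) = 18607.4 × 1.08781925 = 20241.4879
Value of long forward = (F − K)·e^(−rT) = (20241.4879 − 18057.3) · e^(−0.0603·21/12)
= 2184.1879 × 0.89985198 = 1965.45
Short position value = −(long value) = -1965.45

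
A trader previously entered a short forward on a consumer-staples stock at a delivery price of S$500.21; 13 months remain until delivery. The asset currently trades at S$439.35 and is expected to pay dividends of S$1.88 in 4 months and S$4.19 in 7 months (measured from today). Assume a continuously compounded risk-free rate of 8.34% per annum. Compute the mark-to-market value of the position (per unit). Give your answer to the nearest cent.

PV(remaining dividends) I = 1.88·e^(−0.0834·4/12) + 4.19·e^(−0.0834·7/12) = 5.8195
Current forward F = (S − I)·e^(rT) = (439.35 − 5.8195)·e^(0.0834·13/12) = 433.5305 × 1.094557 = 474.5238
Value (long) = (F − K)·e^(−rT) = (474.5238 − 500.21) × 0.913611 = -23.4672
Short position value = −(long value) = S$23.47

S$23.47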